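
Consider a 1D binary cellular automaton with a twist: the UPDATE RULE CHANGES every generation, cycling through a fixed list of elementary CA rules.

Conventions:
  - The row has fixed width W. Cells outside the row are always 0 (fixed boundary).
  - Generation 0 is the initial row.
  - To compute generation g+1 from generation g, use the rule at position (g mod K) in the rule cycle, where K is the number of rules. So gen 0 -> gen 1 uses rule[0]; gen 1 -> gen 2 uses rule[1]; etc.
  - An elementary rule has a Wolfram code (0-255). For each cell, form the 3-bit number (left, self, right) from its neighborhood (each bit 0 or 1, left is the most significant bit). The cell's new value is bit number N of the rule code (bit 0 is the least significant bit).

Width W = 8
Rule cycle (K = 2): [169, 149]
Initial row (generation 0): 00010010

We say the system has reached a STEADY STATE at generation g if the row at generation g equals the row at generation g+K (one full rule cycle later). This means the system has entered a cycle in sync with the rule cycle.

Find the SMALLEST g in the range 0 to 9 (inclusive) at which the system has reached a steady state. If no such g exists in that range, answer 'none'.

Answer: 6

Derivation:
Gen 0: 00010010
Gen 1 (rule 169): 11000000
Gen 2 (rule 149): 00111111
Gen 3 (rule 169): 10111110
Gen 4 (rule 149): 10011101
Gen 5 (rule 169): 00011010
Gen 6 (rule 149): 11000011
Gen 7 (rule 169): 10011010
Gen 8 (rule 149): 11000011
Gen 9 (rule 169): 10011010
Gen 10 (rule 149): 11000011
Gen 11 (rule 169): 10011010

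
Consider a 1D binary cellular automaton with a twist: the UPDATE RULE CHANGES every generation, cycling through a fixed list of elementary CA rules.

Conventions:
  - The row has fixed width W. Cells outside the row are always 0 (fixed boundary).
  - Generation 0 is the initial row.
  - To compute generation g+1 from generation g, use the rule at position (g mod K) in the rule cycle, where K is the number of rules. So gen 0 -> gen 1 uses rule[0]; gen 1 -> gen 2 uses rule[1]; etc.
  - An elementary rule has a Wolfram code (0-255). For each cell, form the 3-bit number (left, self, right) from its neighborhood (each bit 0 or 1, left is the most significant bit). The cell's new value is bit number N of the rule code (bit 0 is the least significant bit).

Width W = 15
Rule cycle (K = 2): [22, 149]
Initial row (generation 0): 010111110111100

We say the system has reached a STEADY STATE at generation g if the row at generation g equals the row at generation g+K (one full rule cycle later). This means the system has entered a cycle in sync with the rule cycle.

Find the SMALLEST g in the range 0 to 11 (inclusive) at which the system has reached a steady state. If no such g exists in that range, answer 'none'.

Answer: 6

Derivation:
Gen 0: 010111110111100
Gen 1 (rule 22): 110000000000010
Gen 2 (rule 149): 001111111111011
Gen 3 (rule 22): 010000000000000
Gen 4 (rule 149): 011111111111111
Gen 5 (rule 22): 100000000000000
Gen 6 (rule 149): 111111111111111
Gen 7 (rule 22): 000000000000000
Gen 8 (rule 149): 111111111111111
Gen 9 (rule 22): 000000000000000
Gen 10 (rule 149): 111111111111111
Gen 11 (rule 22): 000000000000000
Gen 12 (rule 149): 111111111111111
Gen 13 (rule 22): 000000000000000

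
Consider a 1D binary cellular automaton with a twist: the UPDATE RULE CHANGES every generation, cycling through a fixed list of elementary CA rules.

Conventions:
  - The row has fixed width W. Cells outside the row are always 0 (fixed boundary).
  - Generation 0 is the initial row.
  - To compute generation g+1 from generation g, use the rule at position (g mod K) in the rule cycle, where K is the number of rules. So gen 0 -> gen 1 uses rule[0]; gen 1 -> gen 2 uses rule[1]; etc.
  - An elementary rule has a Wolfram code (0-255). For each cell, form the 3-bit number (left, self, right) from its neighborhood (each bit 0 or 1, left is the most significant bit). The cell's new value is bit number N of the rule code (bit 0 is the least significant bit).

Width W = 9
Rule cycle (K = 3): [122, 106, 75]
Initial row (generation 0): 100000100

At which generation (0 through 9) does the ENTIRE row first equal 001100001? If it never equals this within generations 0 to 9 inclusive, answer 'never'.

Gen 0: 100000100
Gen 1 (rule 122): 010001010
Gen 2 (rule 106): 100010100
Gen 3 (rule 75): 001100001
Gen 4 (rule 122): 011110010
Gen 5 (rule 106): 110010100
Gen 6 (rule 75): 110100001
Gen 7 (rule 122): 111010010
Gen 8 (rule 106): 101100100
Gen 9 (rule 75): 001101001

Answer: 3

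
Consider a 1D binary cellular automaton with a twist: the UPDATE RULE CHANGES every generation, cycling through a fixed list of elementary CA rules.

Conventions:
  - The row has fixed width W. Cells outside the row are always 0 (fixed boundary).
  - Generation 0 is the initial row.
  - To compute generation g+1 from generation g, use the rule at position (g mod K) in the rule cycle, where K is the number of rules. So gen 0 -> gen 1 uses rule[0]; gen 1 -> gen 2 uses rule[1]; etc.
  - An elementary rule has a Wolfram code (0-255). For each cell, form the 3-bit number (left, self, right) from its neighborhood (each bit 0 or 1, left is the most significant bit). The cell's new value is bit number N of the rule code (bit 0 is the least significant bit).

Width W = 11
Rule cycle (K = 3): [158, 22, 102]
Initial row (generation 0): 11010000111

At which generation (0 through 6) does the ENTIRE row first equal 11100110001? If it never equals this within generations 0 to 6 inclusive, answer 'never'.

Gen 0: 11010000111
Gen 1 (rule 158): 10011001110
Gen 2 (rule 22): 11100110001
Gen 3 (rule 102): 00101010011
Gen 4 (rule 158): 01101011110
Gen 5 (rule 22): 10001000001
Gen 6 (rule 102): 10011000011

Answer: 2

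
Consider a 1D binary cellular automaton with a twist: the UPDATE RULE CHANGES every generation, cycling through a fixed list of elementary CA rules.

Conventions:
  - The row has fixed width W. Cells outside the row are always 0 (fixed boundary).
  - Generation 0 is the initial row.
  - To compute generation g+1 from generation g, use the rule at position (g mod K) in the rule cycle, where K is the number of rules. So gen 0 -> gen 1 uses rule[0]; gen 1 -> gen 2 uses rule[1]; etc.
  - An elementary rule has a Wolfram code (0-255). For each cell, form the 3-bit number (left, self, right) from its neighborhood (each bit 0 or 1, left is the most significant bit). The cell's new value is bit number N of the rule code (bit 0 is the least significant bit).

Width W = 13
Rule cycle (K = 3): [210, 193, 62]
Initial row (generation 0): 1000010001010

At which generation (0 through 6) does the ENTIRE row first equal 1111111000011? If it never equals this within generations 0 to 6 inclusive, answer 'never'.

Answer: 5

Derivation:
Gen 0: 1000010001010
Gen 1 (rule 210): 0100101010001
Gen 2 (rule 193): 0000000000100
Gen 3 (rule 62): 0000000001110
Gen 4 (rule 210): 0000000010111
Gen 5 (rule 193): 1111111000011
Gen 6 (rule 62): 1000000100110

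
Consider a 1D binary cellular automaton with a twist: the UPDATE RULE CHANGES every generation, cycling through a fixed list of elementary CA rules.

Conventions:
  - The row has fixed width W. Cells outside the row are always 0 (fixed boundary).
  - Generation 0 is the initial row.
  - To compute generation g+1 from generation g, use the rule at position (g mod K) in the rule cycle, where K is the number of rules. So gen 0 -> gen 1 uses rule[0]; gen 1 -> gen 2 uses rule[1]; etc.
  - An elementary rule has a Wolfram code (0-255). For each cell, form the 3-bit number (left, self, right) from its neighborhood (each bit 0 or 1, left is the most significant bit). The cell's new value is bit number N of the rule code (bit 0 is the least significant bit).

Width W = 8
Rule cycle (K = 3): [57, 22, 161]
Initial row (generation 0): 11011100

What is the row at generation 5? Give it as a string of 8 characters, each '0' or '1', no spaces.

Answer: 11100010

Derivation:
Gen 0: 11011100
Gen 1 (rule 57): 10110011
Gen 2 (rule 22): 10001100
Gen 3 (rule 161): 00100001
Gen 4 (rule 57): 10011100
Gen 5 (rule 22): 11100010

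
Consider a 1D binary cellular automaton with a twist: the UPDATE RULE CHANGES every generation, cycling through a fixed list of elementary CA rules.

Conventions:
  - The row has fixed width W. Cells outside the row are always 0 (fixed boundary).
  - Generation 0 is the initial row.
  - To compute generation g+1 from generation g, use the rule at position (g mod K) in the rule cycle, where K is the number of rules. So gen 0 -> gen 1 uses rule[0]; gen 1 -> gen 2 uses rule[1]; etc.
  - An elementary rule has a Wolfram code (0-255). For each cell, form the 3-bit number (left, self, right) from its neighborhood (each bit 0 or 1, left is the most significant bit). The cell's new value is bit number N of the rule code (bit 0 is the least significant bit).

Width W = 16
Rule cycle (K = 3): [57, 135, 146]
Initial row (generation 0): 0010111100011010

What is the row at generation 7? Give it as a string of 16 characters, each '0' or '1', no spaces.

Gen 0: 0010111100011010
Gen 1 (rule 57): 1001100011010101
Gen 2 (rule 135): 1010001100010101
Gen 3 (rule 146): 0001010010100000
Gen 4 (rule 57): 1100101001011111
Gen 5 (rule 135): 0001101011001110
Gen 6 (rule 146): 0010000000110101
Gen 7 (rule 57): 1001111110101010

Answer: 1001111110101010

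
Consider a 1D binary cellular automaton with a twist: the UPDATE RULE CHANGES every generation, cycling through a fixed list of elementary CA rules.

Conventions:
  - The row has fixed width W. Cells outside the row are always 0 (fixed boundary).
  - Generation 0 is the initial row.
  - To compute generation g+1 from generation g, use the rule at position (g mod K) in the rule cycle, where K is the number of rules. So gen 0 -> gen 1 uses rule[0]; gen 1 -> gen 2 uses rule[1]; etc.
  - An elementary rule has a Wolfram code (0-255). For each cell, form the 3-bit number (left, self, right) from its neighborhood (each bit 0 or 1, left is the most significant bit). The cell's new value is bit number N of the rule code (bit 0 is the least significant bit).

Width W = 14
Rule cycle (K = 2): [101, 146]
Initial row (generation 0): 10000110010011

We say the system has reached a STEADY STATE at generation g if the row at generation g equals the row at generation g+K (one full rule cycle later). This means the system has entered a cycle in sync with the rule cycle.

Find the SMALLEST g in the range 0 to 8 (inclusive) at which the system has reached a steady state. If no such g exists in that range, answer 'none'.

Answer: none

Derivation:
Gen 0: 10000110010011
Gen 1 (rule 101): 10110010010001
Gen 2 (rule 146): 00001101101010
Gen 3 (rule 101): 11100110111110
Gen 4 (rule 146): 01011000011101
Gen 5 (rule 101): 01101011000111
Gen 6 (rule 146): 10000000101010
Gen 7 (rule 101): 10111110111110
Gen 8 (rule 146): 00011100011101
Gen 9 (rule 101): 11000101000111
Gen 10 (rule 146): 00101000101010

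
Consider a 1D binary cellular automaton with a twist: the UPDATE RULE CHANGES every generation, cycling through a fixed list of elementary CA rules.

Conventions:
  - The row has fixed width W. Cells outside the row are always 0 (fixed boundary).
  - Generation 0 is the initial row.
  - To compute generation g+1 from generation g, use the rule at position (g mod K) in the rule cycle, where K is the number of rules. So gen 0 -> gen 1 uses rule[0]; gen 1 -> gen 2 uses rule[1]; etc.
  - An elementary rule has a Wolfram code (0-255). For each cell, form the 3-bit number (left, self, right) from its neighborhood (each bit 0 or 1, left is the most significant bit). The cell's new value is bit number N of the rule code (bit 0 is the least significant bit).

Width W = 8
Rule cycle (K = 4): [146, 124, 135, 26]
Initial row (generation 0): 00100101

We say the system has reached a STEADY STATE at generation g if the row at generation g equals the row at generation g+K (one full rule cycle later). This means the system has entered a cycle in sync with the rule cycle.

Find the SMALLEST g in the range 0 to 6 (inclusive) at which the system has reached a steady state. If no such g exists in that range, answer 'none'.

Answer: 3

Derivation:
Gen 0: 00100101
Gen 1 (rule 146): 01011000
Gen 2 (rule 124): 01111100
Gen 3 (rule 135): 10111001
Gen 4 (rule 26): 00100110
Gen 5 (rule 146): 01011001
Gen 6 (rule 124): 01111101
Gen 7 (rule 135): 10111001
Gen 8 (rule 26): 00100110
Gen 9 (rule 146): 01011001
Gen 10 (rule 124): 01111101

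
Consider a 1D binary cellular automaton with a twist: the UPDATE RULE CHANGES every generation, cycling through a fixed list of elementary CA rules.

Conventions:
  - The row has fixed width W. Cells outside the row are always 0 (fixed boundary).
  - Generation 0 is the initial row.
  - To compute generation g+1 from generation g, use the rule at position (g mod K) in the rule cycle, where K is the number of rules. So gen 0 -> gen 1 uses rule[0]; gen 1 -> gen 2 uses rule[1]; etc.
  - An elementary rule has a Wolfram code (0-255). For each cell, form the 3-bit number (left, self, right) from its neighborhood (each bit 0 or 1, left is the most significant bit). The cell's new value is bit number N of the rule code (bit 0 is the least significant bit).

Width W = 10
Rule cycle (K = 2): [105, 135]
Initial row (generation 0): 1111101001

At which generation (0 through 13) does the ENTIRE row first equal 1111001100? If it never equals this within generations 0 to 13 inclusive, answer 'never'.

Gen 0: 1111101001
Gen 1 (rule 105): 1000110000
Gen 2 (rule 135): 1011000111
Gen 3 (rule 105): 0111010101
Gen 4 (rule 135): 1010010101
Gen 5 (rule 105): 0100001010
Gen 6 (rule 135): 1101111010
Gen 7 (rule 105): 1111001100
Gen 8 (rule 135): 0110010001
Gen 9 (rule 105): 0110000100
Gen 10 (rule 135): 1000111101
Gen 11 (rule 105): 0010100110
Gen 12 (rule 135): 1110101000
Gen 13 (rule 105): 1011010011

Answer: 7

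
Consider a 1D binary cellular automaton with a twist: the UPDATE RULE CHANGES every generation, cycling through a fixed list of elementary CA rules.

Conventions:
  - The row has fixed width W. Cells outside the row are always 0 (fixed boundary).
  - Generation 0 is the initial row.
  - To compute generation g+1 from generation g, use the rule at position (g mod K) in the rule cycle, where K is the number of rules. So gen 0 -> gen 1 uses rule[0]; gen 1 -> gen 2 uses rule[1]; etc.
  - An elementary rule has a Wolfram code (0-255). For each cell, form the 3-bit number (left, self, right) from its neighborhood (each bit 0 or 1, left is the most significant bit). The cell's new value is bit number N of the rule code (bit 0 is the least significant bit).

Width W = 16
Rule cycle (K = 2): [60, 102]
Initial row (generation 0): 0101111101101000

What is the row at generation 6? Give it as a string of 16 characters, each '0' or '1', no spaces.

Answer: 1110000111001001

Derivation:
Gen 0: 0101111101101000
Gen 1 (rule 60): 0111000011011100
Gen 2 (rule 102): 1001000101100100
Gen 3 (rule 60): 1101100111010110
Gen 4 (rule 102): 0110101001111010
Gen 5 (rule 60): 0101111101000111
Gen 6 (rule 102): 1110000111001001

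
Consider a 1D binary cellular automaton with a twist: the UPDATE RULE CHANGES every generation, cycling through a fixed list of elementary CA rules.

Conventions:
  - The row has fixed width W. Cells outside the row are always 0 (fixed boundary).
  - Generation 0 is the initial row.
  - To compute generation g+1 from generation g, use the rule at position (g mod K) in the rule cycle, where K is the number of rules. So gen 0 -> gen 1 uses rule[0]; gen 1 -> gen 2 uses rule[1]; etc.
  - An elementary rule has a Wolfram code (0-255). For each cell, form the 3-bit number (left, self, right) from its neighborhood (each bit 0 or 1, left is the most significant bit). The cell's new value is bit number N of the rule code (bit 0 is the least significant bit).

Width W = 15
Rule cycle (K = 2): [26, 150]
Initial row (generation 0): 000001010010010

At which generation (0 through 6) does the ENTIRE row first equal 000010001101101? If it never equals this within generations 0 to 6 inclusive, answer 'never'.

Gen 0: 000001010010010
Gen 1 (rule 26): 000010001101101
Gen 2 (rule 150): 000111010000001
Gen 3 (rule 26): 001100001000010
Gen 4 (rule 150): 010010011100111
Gen 5 (rule 26): 101101110011100
Gen 6 (rule 150): 100000101101010

Answer: 1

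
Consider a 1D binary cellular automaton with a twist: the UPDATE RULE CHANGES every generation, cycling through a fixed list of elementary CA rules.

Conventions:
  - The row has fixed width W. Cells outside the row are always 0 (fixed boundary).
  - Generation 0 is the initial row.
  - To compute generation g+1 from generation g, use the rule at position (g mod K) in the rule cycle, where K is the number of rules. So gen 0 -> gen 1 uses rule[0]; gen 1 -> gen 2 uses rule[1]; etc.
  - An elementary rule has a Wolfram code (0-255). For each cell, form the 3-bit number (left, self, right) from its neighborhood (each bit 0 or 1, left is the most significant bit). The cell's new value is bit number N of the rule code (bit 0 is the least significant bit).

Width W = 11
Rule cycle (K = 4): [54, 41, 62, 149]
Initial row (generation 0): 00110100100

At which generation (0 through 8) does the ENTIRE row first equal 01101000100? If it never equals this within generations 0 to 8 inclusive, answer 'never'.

Answer: never

Derivation:
Gen 0: 00110100100
Gen 1 (rule 54): 01001111110
Gen 2 (rule 41): 00001000000
Gen 3 (rule 62): 00011100000
Gen 4 (rule 149): 11001011111
Gen 5 (rule 54): 00111100000
Gen 6 (rule 41): 10100001111
Gen 7 (rule 62): 11110011000
Gen 8 (rule 149): 01101000111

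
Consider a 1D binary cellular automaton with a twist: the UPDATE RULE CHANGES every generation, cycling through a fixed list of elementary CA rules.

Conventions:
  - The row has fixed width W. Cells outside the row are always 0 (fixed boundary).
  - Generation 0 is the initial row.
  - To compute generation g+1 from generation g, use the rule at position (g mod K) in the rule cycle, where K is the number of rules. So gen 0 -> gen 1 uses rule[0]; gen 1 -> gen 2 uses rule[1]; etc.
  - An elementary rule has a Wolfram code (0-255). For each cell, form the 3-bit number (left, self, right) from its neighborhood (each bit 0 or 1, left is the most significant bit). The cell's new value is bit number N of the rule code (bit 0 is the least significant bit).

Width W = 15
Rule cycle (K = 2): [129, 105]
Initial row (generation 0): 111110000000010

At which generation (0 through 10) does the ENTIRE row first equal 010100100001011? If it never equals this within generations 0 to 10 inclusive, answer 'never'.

Answer: 2

Derivation:
Gen 0: 111110000000010
Gen 1 (rule 129): 011100111111000
Gen 2 (rule 105): 010100100001011
Gen 3 (rule 129): 000000001100000
Gen 4 (rule 105): 111111101101111
Gen 5 (rule 129): 011111000000110
Gen 6 (rule 105): 010001011110110
Gen 7 (rule 129): 000100001100000
Gen 8 (rule 105): 110001101101111
Gen 9 (rule 129): 000100000000110
Gen 10 (rule 105): 110001111110110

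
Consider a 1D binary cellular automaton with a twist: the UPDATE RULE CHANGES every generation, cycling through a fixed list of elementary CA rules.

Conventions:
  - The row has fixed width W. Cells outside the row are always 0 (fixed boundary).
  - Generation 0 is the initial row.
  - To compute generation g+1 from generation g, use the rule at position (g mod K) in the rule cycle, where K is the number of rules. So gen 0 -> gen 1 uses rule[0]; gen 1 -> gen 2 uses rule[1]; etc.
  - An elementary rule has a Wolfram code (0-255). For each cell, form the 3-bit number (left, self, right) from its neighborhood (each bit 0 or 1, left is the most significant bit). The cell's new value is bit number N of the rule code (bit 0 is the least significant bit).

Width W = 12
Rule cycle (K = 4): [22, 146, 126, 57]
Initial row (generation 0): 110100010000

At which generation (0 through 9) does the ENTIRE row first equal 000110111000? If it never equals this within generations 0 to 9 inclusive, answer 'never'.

Gen 0: 110100010000
Gen 1 (rule 22): 000110111000
Gen 2 (rule 146): 001000010100
Gen 3 (rule 126): 011100111110
Gen 4 (rule 57): 010010100001
Gen 5 (rule 22): 111110110011
Gen 6 (rule 146): 011100001100
Gen 7 (rule 126): 110110011110
Gen 8 (rule 57): 101101010001
Gen 9 (rule 22): 100001011011

Answer: 1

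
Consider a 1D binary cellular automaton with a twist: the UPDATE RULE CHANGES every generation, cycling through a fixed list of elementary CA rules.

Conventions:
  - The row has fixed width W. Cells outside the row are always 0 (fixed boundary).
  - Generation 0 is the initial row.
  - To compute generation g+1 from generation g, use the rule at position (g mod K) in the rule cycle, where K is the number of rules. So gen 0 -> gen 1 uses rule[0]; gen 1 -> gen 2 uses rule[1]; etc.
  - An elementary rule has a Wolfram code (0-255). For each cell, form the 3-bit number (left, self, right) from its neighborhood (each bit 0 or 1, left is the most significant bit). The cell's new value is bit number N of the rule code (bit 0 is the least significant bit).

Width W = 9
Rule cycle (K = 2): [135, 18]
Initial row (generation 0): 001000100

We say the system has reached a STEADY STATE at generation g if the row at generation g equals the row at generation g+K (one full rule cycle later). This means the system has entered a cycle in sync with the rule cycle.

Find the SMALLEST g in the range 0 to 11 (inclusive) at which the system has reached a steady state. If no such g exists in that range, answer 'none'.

Gen 0: 001000100
Gen 1 (rule 135): 111011101
Gen 2 (rule 18): 000000000
Gen 3 (rule 135): 111111111
Gen 4 (rule 18): 000000000
Gen 5 (rule 135): 111111111
Gen 6 (rule 18): 000000000
Gen 7 (rule 135): 111111111
Gen 8 (rule 18): 000000000
Gen 9 (rule 135): 111111111
Gen 10 (rule 18): 000000000
Gen 11 (rule 135): 111111111
Gen 12 (rule 18): 000000000
Gen 13 (rule 135): 111111111

Answer: 2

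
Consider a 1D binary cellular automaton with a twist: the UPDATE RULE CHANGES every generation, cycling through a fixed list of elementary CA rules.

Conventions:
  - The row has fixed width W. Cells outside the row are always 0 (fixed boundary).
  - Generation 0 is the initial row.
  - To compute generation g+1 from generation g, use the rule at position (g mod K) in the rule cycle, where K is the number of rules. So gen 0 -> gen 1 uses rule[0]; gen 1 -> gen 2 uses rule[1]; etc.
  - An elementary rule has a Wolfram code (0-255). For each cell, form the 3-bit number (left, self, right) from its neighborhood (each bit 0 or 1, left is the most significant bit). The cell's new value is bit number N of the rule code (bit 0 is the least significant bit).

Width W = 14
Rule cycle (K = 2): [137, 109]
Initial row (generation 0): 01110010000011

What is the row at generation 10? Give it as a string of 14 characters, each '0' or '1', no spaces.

Gen 0: 01110010000011
Gen 1 (rule 137): 01100000111010
Gen 2 (rule 109): 01101110101110
Gen 3 (rule 137): 01001100001100
Gen 4 (rule 109): 01001101101101
Gen 5 (rule 137): 00001001001000
Gen 6 (rule 109): 11101001001011
Gen 7 (rule 137): 11000000000010
Gen 8 (rule 109): 11011111111010
Gen 9 (rule 137): 10011111110000
Gen 10 (rule 109): 10010000010111

Answer: 10010000010111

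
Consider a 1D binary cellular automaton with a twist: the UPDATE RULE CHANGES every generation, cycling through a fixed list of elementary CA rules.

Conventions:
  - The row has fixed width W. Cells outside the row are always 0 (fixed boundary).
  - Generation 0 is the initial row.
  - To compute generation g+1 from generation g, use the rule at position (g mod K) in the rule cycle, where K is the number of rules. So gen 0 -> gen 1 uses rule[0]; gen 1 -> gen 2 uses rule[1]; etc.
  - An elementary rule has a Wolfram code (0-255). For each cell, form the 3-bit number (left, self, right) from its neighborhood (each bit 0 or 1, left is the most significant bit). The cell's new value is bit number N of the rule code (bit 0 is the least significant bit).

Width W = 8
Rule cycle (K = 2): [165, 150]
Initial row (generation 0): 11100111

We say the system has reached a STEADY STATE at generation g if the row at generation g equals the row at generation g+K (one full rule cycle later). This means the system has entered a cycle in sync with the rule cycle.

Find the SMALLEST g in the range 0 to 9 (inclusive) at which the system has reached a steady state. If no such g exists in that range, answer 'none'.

Gen 0: 11100111
Gen 1 (rule 165): 01000010
Gen 2 (rule 150): 11100111
Gen 3 (rule 165): 01000010
Gen 4 (rule 150): 11100111
Gen 5 (rule 165): 01000010
Gen 6 (rule 150): 11100111
Gen 7 (rule 165): 01000010
Gen 8 (rule 150): 11100111
Gen 9 (rule 165): 01000010
Gen 10 (rule 150): 11100111
Gen 11 (rule 165): 01000010

Answer: 0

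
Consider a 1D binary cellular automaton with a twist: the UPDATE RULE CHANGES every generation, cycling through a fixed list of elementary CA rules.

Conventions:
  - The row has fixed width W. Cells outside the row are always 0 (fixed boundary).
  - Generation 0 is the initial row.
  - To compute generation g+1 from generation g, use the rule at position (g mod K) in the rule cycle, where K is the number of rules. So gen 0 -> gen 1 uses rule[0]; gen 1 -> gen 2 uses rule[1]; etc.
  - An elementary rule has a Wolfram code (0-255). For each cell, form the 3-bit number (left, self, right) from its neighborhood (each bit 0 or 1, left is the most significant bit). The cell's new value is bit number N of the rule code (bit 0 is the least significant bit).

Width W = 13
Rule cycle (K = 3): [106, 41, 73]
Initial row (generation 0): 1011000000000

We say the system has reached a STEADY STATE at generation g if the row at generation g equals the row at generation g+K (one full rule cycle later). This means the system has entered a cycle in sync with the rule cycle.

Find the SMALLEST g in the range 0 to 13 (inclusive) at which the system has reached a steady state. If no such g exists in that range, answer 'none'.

Answer: none

Derivation:
Gen 0: 1011000000000
Gen 1 (rule 106): 0111000000000
Gen 2 (rule 41): 0100011111111
Gen 3 (rule 73): 0001010000001
Gen 4 (rule 106): 0010100000010
Gen 5 (rule 41): 1001001111000
Gen 6 (rule 73): 0000001001011
Gen 7 (rule 106): 0000010010111
Gen 8 (rule 41): 1111000001100
Gen 9 (rule 73): 1001011101101
Gen 10 (rule 106): 0010110111110
Gen 11 (rule 41): 1001101100000
Gen 12 (rule 73): 0001101101111
Gen 13 (rule 106): 0011111111001
Gen 14 (rule 41): 1010000000000
Gen 15 (rule 73): 0000111111111
Gen 16 (rule 106): 0001100000001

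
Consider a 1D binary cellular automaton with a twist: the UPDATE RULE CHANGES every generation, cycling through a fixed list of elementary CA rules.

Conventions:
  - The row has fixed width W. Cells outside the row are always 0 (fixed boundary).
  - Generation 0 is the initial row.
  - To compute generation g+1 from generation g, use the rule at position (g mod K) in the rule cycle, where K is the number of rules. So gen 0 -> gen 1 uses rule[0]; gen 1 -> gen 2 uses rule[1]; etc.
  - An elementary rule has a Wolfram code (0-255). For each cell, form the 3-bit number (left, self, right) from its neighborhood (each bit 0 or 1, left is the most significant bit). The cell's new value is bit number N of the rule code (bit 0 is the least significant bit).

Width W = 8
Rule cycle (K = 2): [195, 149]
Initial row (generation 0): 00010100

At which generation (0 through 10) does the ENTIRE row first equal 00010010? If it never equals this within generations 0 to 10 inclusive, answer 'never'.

Answer: never

Derivation:
Gen 0: 00010100
Gen 1 (rule 195): 11100001
Gen 2 (rule 149): 01011101
Gen 3 (rule 195): 10001100
Gen 4 (rule 149): 11100011
Gen 5 (rule 195): 01101101
Gen 6 (rule 149): 00000001
Gen 7 (rule 195): 11111110
Gen 8 (rule 149): 01111101
Gen 9 (rule 195): 10111100
Gen 10 (rule 149): 10011011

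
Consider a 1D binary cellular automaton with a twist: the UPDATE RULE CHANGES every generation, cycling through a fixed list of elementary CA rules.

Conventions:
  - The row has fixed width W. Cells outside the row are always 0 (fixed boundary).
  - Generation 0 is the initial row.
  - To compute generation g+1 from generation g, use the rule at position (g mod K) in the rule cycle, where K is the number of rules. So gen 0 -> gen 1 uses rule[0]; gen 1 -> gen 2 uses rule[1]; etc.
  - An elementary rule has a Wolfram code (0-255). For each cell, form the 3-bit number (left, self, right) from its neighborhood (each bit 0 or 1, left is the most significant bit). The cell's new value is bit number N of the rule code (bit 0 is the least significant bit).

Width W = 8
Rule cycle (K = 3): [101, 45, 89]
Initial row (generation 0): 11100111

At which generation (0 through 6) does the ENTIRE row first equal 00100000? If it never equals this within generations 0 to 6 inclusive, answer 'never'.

Answer: never

Derivation:
Gen 0: 11100111
Gen 1 (rule 101): 00100001
Gen 2 (rule 45): 10101101
Gen 3 (rule 89): 00001100
Gen 4 (rule 101): 11100101
Gen 5 (rule 45): 10000111
Gen 6 (rule 89): 01110101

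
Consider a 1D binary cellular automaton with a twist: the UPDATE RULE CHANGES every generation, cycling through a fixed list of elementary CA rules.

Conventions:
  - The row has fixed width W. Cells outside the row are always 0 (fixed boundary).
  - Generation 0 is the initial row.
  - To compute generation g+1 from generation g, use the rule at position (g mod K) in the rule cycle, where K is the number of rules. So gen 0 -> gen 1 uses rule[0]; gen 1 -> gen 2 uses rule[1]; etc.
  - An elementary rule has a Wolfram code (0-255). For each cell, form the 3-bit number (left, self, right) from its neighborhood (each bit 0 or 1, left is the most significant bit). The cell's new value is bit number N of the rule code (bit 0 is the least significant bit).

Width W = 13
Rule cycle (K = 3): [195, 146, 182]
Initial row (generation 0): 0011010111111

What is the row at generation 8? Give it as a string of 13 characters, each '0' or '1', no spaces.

Answer: 1001000010000

Derivation:
Gen 0: 0011010111111
Gen 1 (rule 195): 1101000011111
Gen 2 (rule 146): 0000100101110
Gen 3 (rule 182): 0001111110101
Gen 4 (rule 195): 1110111110000
Gen 5 (rule 146): 0100011101000
Gen 6 (rule 182): 1110101011100
Gen 7 (rule 195): 0110000001101
Gen 8 (rule 146): 1001000010000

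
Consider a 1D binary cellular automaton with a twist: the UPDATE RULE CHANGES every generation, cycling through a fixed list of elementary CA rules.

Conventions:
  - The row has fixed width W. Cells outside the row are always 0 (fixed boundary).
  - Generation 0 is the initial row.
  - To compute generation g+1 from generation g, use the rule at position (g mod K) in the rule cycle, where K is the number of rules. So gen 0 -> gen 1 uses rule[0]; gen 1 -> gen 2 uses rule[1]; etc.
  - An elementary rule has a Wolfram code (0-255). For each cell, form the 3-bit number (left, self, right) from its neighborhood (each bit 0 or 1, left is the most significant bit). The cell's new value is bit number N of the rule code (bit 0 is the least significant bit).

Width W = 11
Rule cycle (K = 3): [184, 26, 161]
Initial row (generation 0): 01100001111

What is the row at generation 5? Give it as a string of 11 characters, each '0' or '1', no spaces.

Answer: 00101101000

Derivation:
Gen 0: 01100001111
Gen 1 (rule 184): 01010001110
Gen 2 (rule 26): 10001011001
Gen 3 (rule 161): 00100100000
Gen 4 (rule 184): 00010010000
Gen 5 (rule 26): 00101101000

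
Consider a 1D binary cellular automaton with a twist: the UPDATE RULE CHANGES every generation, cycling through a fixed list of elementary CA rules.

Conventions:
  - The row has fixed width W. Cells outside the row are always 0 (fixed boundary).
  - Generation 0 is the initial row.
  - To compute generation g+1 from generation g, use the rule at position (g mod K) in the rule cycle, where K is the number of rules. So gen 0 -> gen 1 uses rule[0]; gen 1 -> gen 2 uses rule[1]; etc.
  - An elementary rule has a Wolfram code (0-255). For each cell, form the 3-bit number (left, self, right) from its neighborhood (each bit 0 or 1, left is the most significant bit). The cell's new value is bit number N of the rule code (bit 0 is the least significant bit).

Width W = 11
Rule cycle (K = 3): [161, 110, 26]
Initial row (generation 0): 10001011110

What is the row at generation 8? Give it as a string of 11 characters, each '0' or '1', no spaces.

Gen 0: 10001011110
Gen 1 (rule 161): 00100101100
Gen 2 (rule 110): 01101111100
Gen 3 (rule 26): 11001000010
Gen 4 (rule 161): 00000011000
Gen 5 (rule 110): 00000111000
Gen 6 (rule 26): 00001100100
Gen 7 (rule 161): 11100000001
Gen 8 (rule 110): 10100000011

Answer: 10100000011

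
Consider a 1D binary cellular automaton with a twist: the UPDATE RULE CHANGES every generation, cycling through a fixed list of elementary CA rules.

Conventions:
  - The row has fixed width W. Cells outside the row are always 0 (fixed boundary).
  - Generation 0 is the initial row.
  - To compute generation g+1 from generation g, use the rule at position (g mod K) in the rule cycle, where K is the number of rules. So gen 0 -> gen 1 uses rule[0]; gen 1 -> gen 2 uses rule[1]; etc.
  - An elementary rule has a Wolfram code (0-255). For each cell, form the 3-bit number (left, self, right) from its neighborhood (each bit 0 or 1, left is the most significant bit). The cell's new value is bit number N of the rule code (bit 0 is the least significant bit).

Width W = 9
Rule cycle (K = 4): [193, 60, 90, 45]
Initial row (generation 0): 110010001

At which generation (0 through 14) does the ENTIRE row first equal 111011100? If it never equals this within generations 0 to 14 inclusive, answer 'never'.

Answer: 12

Derivation:
Gen 0: 110010001
Gen 1 (rule 193): 010000100
Gen 2 (rule 60): 011000110
Gen 3 (rule 90): 111101111
Gen 4 (rule 45): 100011000
Gen 5 (rule 193): 001001011
Gen 6 (rule 60): 001101110
Gen 7 (rule 90): 011101011
Gen 8 (rule 45): 010011110
Gen 9 (rule 193): 000001110
Gen 10 (rule 60): 000001001
Gen 11 (rule 90): 000010110
Gen 12 (rule 45): 111011100
Gen 13 (rule 193): 011001101
Gen 14 (rule 60): 010101011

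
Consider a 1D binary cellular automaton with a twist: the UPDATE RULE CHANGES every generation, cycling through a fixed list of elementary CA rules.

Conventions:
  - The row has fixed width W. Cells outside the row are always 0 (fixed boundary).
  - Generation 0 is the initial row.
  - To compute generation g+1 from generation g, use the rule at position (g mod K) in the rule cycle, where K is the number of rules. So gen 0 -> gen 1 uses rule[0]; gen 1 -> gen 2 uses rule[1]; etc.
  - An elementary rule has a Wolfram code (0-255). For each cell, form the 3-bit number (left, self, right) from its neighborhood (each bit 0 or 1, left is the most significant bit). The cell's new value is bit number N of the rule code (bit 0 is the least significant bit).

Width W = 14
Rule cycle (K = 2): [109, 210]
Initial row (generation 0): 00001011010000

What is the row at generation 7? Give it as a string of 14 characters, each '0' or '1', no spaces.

Answer: 01100100000001

Derivation:
Gen 0: 00001011010000
Gen 1 (rule 109): 11101111110111
Gen 2 (rule 210): 01100111110011
Gen 3 (rule 109): 01100100010011
Gen 4 (rule 210): 10111010101101
Gen 5 (rule 109): 11101111111111
Gen 6 (rule 210): 01100111111111
Gen 7 (rule 109): 01100100000001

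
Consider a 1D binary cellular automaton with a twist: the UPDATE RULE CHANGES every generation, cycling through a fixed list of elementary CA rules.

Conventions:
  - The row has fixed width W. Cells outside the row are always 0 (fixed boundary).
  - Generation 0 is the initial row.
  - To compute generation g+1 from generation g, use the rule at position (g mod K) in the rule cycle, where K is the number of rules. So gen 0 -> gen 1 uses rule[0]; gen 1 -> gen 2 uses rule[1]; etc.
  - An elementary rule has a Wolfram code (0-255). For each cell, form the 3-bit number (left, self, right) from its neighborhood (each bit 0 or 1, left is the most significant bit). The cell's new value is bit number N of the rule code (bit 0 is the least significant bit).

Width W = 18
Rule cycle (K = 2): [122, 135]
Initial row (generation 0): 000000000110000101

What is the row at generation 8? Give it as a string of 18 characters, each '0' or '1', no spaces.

Answer: 110011000100100010

Derivation:
Gen 0: 000000000110000101
Gen 1 (rule 122): 000000001111001010
Gen 2 (rule 135): 111111110110011010
Gen 3 (rule 122): 100000011111111101
Gen 4 (rule 135): 101111101111111001
Gen 5 (rule 122): 011000111000001110
Gen 6 (rule 135): 100011010011110100
Gen 7 (rule 122): 010111101110011010
Gen 8 (rule 135): 110011000100100010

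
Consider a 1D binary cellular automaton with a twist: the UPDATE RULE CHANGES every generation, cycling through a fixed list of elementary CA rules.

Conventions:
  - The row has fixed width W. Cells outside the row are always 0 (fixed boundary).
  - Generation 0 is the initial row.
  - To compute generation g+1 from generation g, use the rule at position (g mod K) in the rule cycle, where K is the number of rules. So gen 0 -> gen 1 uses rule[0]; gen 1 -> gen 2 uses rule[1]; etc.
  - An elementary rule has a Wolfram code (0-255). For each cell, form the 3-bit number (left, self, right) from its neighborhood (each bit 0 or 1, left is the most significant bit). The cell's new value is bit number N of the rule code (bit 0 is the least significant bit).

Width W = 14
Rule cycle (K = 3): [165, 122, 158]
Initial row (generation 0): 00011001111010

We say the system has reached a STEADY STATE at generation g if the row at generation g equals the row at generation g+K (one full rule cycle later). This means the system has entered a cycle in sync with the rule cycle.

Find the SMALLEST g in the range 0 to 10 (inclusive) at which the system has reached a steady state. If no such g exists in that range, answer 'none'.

Answer: none

Derivation:
Gen 0: 00011001111010
Gen 1 (rule 165): 11000000110110
Gen 2 (rule 122): 11100001111111
Gen 3 (rule 158): 11010011111110
Gen 4 (rule 165): 00110001111100
Gen 5 (rule 122): 01111011000110
Gen 6 (rule 158): 11110010101101
Gen 7 (rule 165): 01100011110011
Gen 8 (rule 122): 11110110011111
Gen 9 (rule 158): 11100101111110
Gen 10 (rule 165): 01000110111100
Gen 11 (rule 122): 10101111100110
Gen 12 (rule 158): 10101111011101
Gen 13 (rule 165): 11110110101011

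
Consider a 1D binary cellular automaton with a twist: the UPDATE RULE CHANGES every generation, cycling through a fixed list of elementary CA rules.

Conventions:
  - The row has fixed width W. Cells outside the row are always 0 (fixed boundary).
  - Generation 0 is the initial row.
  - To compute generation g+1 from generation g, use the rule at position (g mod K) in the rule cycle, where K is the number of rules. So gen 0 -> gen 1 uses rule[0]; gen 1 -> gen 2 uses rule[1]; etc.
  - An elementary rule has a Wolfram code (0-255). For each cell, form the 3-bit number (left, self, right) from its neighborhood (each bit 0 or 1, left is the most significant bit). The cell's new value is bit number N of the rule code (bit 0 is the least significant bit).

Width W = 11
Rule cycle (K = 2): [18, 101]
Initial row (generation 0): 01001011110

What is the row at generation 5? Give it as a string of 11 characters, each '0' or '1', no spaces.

Gen 0: 01001011110
Gen 1 (rule 18): 10110000001
Gen 2 (rule 101): 11010111101
Gen 3 (rule 18): 00000000000
Gen 4 (rule 101): 11111111111
Gen 5 (rule 18): 00000000000

Answer: 00000000000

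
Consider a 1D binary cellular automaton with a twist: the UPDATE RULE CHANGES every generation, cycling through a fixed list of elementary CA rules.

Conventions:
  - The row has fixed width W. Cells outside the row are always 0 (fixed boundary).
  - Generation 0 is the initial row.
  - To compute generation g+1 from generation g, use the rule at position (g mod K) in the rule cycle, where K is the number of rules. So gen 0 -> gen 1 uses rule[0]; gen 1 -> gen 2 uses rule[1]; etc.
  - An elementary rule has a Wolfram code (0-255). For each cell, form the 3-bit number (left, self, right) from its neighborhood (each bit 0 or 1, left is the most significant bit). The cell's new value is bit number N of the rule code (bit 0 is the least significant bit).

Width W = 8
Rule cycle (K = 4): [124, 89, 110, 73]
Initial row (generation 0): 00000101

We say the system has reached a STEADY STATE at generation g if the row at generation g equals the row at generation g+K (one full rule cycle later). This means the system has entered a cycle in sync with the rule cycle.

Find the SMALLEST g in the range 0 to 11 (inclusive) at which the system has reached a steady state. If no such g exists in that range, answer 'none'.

Gen 0: 00000101
Gen 1 (rule 124): 00000111
Gen 2 (rule 89): 11110101
Gen 3 (rule 110): 10011111
Gen 4 (rule 73): 00010001
Gen 5 (rule 124): 00011001
Gen 6 (rule 89): 11011100
Gen 7 (rule 110): 11110100
Gen 8 (rule 73): 10010001
Gen 9 (rule 124): 11011001
Gen 10 (rule 89): 11011100
Gen 11 (rule 110): 11110100
Gen 12 (rule 73): 10010001
Gen 13 (rule 124): 11011001
Gen 14 (rule 89): 11011100
Gen 15 (rule 110): 11110100

Answer: 6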